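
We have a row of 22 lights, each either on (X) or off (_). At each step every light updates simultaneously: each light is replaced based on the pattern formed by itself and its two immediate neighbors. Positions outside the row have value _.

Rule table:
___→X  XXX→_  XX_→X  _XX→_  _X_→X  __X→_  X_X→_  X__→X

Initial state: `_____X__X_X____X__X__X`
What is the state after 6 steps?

XXXX_XX_X_XXXX_XX_XX_X
___X__X_X____X__X__X_X
XX_XX_X_XXXX_XX_XX_X_X
_X__X_X____X__X__X_X_X
_XX_X_XXXX_XX_XX_X_X_X
__X_X____X__X__X_X_X_X

__X_X____X__X__X_X_X_X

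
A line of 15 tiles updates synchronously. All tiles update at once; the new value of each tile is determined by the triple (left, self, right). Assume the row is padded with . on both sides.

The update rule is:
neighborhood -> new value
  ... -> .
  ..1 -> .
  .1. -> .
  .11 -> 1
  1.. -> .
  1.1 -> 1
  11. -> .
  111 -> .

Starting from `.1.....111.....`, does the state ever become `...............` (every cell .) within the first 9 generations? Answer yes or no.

.......1.......
...............
all cells are . at generation 2

yes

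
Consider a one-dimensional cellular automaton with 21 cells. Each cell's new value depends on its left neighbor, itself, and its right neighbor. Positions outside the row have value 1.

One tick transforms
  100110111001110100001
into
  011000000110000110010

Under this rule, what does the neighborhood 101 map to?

0

At position 5 the neighborhood is 101; the next row has 0 there.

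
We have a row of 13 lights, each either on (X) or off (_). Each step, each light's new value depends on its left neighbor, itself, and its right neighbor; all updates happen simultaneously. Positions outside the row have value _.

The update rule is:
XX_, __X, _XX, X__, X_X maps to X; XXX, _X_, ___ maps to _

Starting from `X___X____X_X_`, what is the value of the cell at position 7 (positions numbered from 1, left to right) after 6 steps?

_

_X_X_X__X_X_X
X_X_X_XX_X_X_
_X_X_XXXX_X_X
X_X_XX__XX_X_
_X_XXXXXXXX_X
X_XX______XX_
position 7 holds _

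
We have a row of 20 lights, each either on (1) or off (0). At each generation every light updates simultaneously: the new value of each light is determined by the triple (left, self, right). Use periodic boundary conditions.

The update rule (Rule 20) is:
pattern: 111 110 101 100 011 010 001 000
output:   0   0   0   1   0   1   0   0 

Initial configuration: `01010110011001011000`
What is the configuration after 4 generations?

01100110010110011001

01010001000101000100
01011001100101100110
01000100010100010001
01100110010110011001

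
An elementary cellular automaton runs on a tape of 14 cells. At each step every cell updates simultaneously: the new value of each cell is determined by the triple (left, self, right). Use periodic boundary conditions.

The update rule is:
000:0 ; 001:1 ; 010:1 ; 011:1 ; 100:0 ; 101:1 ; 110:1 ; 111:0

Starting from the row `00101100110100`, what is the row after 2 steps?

01111101111100
11000111000100

11000111000100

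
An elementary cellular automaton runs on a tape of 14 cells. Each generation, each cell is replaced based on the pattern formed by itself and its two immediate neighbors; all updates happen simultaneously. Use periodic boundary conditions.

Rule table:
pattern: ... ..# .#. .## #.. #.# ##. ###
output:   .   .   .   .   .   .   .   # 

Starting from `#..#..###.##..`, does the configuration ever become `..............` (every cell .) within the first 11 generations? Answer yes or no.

yes

generation 1: .......#......
generation 2: ..............
all cells are . at generation 2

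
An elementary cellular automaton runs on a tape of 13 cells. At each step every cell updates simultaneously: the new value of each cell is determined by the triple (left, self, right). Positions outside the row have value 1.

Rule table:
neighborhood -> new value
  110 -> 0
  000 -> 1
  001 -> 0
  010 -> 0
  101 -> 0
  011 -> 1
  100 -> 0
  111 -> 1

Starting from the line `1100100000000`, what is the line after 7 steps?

0100100001100

step 1: 1000001111110
step 2: 0011101111100
step 3: 0011001111000
step 4: 0010001110010
step 5: 0000101100000
step 6: 0110001001110
step 7: 0100100001100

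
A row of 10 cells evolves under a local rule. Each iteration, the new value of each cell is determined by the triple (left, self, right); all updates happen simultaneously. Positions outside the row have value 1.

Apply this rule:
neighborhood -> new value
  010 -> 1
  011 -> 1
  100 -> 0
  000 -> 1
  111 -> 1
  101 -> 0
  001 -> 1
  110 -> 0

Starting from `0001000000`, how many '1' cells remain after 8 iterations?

0111011111
0110011111
0100111111
0101111111
0101111111  (fixed point — unchanged through iteration 8)
count of 1: 8

8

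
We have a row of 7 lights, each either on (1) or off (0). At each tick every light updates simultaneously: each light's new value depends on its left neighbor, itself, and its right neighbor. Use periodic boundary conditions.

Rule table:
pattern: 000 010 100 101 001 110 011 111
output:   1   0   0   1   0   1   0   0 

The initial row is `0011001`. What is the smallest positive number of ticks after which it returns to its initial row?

28

0001000
1100011
0101000
0010011
0000001
0111100
0000101
0110010
0010000
1000111
1010000
0100110
0000010
1111000
0001010
1100100
0100000
0001111
0100001
1001100
0000100
1110001
0010100
1001001
1000000
0011110
1000010
0011001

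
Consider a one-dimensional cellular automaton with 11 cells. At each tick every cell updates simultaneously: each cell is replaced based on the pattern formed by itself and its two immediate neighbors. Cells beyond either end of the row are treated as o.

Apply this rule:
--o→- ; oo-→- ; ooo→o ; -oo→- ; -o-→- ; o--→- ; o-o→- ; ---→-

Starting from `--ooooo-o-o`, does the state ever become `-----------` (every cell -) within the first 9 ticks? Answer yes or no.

tick 1: ---ooo-----
tick 2: ----o------
tick 3: -----------
all cells are - at tick 3

yes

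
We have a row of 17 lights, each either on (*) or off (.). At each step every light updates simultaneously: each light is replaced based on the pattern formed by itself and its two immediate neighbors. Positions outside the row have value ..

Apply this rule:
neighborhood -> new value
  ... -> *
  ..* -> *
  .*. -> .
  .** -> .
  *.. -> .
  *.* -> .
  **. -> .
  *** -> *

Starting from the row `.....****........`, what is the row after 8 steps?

*****.**..*******
.***.....*.*****.
*.*..****...***..
....*.**..**.*..*
****.....*.....*.
.**..****..****..
*...*.**..*.**..*
..**.....*.....*.

..**.....*.....*.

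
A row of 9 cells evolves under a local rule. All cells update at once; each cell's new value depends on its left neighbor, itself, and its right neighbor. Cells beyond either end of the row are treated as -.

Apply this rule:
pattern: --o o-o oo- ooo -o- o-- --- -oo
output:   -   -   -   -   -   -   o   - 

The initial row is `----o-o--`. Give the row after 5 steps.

ooo-----o

ooo-----o
----ooo--
ooo-----o  (repeats step 1; period 2)
step 5: ooo-----o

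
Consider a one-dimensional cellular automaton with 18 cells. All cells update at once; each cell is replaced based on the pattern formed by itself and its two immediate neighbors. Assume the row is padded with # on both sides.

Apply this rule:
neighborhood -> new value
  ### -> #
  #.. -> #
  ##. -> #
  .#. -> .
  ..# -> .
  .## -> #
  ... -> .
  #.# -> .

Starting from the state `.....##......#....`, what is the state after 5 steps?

#....###......#...
##...####......#..
###..#####......#.
####.######.......
####.#######......

####.#######......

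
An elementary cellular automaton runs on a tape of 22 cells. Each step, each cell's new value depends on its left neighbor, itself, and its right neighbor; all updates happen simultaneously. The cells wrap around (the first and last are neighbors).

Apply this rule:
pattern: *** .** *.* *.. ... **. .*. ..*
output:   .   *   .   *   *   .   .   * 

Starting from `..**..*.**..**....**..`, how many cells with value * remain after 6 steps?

5

***.**..*.***.*****.**
....*.**..*...*.....*.
****..*.**.***.*****.*
....**..*..*...*.....*
*****.**.**.***.*****.
*.....*..*..*...*.....
count of *: 5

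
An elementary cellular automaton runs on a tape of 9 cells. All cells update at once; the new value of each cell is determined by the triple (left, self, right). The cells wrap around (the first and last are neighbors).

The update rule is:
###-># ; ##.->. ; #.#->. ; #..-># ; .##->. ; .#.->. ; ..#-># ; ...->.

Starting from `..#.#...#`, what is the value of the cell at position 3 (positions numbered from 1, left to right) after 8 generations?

#

##...#.#.
..#.#....
.#...#...
#.#.#.#..
.......##
#.....#..
.#...#.##
..#.#....
position 3 holds #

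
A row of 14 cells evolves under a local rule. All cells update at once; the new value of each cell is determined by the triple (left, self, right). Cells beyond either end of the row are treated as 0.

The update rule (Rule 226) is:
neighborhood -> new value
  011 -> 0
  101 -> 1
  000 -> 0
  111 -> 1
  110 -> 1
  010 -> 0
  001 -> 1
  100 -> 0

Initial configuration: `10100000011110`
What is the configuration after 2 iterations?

10000001010110

01000000101110
10000001010110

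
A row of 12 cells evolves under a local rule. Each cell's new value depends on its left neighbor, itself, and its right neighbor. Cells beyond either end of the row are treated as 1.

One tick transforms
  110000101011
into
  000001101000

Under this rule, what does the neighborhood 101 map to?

At position 7 the neighborhood is 101; the next row has 0 there.

0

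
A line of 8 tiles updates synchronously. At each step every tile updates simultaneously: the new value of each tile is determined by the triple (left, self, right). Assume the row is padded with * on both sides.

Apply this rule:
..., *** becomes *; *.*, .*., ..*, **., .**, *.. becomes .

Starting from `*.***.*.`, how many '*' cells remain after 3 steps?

1

...*....
.*...**.
...*....
count of *: 1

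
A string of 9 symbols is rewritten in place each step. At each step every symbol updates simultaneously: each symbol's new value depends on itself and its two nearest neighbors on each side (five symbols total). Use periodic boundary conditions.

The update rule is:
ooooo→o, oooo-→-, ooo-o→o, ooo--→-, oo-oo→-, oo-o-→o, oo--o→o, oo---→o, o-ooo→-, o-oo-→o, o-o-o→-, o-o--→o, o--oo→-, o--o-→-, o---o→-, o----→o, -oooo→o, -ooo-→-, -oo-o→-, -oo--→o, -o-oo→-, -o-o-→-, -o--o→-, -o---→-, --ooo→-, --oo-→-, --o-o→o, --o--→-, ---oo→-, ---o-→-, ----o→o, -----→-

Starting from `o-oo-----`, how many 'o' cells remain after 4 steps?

o-oooo-o-
---o-oo--
-o-o-oooo
o-----o-o
count of o: 3

3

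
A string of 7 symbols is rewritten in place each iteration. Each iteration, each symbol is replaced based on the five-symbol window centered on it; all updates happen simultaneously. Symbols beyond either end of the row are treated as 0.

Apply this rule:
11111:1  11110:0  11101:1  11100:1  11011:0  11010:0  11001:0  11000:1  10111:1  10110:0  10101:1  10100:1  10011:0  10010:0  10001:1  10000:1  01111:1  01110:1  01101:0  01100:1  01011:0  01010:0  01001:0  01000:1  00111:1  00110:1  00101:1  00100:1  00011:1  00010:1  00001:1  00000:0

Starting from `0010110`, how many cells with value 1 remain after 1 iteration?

iteration 1: 1110011
count of 1: 5

5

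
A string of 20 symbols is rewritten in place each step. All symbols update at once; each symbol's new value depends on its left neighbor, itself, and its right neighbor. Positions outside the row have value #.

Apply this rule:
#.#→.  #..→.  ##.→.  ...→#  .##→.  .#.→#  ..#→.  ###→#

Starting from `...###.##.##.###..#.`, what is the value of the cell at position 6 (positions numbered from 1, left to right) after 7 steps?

.

.#..#.........#...#.
.#..#.#######.#.#.#.
.#..#..#####..#.#.#.
.#..#...###...#.#.#.
.#..#.#..#..#.#.#.#.
.#..#.#..#..#.#.#.#.  (fixed point — unchanged through step 7)
position 6 holds .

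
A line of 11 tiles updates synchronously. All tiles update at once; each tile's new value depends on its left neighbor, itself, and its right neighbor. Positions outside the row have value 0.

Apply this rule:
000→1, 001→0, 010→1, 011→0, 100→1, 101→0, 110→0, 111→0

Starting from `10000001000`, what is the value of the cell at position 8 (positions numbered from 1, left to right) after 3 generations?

1

generation 1: 11111101111
generation 2: 00000000000
generation 3: 11111111111
position 8 holds 1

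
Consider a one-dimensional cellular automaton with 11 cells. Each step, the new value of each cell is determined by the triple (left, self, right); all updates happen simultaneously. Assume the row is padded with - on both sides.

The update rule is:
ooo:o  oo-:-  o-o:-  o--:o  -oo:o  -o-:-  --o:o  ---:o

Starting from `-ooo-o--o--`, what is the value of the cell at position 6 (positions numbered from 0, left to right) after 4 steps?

-

ooo---oo-oo
oo-oooo--o-
o--ooo-oo-o
-oooo--o---
position 6 holds -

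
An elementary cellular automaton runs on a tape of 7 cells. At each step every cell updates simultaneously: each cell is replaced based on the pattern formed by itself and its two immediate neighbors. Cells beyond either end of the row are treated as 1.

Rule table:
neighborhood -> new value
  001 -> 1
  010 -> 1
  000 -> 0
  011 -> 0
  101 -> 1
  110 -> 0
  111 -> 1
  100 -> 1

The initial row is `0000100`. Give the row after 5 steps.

1011010

step 1: 1001111
step 2: 0110111
step 3: 1001011
step 4: 0111101
step 5: 1011010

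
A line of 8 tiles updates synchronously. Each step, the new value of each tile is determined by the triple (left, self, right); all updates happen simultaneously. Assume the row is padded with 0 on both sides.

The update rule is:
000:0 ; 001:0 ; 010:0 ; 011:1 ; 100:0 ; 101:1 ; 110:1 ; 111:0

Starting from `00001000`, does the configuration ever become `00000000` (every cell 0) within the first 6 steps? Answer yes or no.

yes

step 1: 00000000
all cells are 0 at step 1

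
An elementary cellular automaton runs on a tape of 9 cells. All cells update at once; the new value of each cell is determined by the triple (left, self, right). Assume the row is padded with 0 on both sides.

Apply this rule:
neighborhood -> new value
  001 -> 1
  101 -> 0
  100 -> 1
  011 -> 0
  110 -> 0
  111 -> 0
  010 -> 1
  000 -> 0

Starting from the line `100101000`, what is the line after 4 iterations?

111101100
000000010
000000111
000001000

000001000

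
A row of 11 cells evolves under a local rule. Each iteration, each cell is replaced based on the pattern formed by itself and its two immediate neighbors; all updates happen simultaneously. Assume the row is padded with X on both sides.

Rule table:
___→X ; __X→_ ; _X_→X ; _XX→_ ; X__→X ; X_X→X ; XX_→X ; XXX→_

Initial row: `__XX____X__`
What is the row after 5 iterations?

XXX__XX__XX

X__XXXX_XX_
XX____XX_XX
_XXXX__XX__
X___XX__XX_
XXX__XX__XX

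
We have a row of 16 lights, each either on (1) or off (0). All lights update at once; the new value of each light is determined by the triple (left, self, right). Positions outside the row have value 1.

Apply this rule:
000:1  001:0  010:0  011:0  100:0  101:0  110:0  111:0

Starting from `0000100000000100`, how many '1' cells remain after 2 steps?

3

0110001111110000
0000100000000110
count of 1: 3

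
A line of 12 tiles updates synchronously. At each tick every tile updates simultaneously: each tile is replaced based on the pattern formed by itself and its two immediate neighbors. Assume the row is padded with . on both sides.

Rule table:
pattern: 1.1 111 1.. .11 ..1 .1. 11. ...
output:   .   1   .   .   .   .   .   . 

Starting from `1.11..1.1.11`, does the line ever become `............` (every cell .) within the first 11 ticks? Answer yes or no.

yes

............
all cells are . at tick 1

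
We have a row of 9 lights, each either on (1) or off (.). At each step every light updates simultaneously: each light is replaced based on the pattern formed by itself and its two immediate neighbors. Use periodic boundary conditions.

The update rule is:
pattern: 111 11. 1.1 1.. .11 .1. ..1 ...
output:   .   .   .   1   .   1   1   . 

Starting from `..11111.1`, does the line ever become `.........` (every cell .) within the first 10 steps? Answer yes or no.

no

step 1: 11......1
step 2: ..1....1.
step 3: .111..111
step 4: ....11...
step 5: ...1..1..
step 6: ..111111.
step 7: .1......1
step 8: .11....11
step 9: ...1..1..  (repeats step 5; period 4)
step 10: ..111111.
step 10 is ..111111., still not uniform .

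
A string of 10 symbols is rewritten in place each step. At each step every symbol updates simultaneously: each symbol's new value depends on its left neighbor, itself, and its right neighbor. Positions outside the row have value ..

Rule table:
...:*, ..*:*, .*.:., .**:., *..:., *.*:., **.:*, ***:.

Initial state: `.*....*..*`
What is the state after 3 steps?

**..*....*

*..***..*.
..*..*.*..
**..*....*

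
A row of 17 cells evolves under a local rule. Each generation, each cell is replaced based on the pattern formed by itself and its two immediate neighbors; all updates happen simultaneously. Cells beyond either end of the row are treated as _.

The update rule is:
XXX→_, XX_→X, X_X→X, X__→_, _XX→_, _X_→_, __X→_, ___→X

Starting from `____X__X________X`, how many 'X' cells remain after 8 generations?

XXX______XXXXXX__
__X_XXXX______X_X
X__X___X_XXXX__X_
_____X__X___X____
XXXX______X___XXX
___X_XXXX___X___X
XX__X___X_X___X__
_X____X__X__X___X
count of X: 5

5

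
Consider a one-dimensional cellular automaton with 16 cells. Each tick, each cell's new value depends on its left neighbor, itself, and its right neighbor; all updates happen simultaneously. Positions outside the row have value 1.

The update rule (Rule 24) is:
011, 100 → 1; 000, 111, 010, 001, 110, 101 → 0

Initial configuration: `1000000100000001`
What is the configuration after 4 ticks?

0100100000010001

0100000010000001
0010000001000001
1001000000100001
0100100000010001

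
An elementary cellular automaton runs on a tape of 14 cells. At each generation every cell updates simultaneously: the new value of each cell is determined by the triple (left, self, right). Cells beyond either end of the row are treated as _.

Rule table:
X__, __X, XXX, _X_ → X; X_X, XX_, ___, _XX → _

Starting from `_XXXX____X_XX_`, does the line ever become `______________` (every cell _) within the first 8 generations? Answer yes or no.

no

X_XX_X__XX___X
X____XXX__X_XX
XX__X_X_XXX___
__XXX_X__X_X__
_X_X__XXXX_XX_
XX_XXX_XX____X
____X____X__XX
___XXX__XXXX__
generation 8 is ___XXX__XXXX__, still not uniform _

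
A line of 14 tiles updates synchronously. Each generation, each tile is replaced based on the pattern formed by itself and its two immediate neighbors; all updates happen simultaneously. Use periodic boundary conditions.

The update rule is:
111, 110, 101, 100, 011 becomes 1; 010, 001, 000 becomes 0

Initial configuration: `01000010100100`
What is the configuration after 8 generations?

00100001010010
00010000101001
10001000010100
01000100001010
00100010000101
10010001000010
01001000100001
10100100010000

10100100010000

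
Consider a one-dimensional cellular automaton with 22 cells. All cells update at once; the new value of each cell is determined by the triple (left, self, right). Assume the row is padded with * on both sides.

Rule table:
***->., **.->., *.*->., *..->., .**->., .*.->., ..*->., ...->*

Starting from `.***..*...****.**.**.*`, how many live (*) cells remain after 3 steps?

1

step 1: ........*.............
step 2: .******...***********.
step 3: ........*.............
count of *: 1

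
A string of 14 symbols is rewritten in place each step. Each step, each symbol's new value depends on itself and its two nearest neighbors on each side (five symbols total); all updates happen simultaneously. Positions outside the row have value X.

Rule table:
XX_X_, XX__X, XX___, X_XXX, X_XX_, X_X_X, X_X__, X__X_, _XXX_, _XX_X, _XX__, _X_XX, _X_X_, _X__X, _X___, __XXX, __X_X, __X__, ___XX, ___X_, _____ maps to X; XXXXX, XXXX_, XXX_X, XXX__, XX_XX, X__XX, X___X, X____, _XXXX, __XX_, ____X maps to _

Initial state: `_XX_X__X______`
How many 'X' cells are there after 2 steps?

4

_XXXXXXXX_XX_X
_X________XX_X
count of X: 4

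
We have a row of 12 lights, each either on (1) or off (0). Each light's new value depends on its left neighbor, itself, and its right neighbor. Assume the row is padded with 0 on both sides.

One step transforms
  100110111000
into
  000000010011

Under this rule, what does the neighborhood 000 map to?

1

At position 10 the neighborhood is 000; the next row has 1 there.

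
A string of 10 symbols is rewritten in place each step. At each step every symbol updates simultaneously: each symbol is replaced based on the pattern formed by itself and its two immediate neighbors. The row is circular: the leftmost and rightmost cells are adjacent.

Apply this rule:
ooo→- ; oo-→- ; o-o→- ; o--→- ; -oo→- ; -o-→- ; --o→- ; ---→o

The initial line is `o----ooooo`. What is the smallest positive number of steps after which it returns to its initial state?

--oo------
o----ooooo

2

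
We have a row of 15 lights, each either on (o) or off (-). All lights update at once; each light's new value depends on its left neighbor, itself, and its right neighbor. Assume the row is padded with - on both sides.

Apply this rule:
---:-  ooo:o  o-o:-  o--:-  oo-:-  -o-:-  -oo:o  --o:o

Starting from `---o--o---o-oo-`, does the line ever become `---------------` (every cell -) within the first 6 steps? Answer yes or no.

no

--o--o---o--o--
-o--o---o--o---
o--o---o--o----
--o---o--o-----
-o---o--o------
o---o--o-------
step 6 is o---o--o-------, still not uniform -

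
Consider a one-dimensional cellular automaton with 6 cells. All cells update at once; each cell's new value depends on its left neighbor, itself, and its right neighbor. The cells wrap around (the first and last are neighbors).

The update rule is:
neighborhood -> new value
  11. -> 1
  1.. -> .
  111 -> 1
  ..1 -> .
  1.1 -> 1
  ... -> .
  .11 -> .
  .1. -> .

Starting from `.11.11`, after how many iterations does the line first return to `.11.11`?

1.11.1
11.11.
.11.11

3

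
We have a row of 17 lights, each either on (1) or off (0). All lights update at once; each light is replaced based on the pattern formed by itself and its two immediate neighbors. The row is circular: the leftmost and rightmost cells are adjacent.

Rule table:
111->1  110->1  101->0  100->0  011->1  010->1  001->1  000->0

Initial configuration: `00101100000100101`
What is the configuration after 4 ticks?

01101101111101101

01101100001101101
01101100011101101
01101100111101101
01101101111101101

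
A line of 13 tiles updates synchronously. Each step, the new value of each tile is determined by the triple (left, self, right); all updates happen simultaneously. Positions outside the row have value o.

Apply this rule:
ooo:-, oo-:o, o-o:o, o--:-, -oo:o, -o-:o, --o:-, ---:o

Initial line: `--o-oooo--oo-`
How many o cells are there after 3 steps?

5

--ooo--o--ooo
--o-o--o--o--
--ooo--o--o--
count of o: 5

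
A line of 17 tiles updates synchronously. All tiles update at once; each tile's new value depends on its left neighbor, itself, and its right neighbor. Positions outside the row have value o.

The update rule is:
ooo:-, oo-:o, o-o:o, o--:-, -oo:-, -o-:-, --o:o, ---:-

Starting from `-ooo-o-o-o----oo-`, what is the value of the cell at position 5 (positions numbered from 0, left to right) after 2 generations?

generation 1: o--oo-o-o----o-oo
generation 2: o-o-oo-o----o-o--
position 5 holds o

o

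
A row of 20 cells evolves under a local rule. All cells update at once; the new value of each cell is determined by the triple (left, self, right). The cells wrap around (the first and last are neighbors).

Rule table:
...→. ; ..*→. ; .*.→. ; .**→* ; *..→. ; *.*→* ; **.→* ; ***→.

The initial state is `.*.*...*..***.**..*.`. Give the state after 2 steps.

step 1: ..*.......*.****....
step 2: ...........**..*....

...........**..*....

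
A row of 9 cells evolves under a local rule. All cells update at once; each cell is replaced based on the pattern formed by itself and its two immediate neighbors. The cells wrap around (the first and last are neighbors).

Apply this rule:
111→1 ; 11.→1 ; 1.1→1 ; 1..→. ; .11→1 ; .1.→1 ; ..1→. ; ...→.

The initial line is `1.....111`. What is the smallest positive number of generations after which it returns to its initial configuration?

generation 1: 1.....111

1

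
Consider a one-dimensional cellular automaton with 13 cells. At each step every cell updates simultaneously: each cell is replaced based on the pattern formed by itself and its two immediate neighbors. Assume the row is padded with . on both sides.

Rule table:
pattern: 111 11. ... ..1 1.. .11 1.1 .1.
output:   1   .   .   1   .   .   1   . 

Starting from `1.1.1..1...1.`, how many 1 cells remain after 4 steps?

3

.1.1..1...1..
1.1..1...1...
.1..1...1....
1..1...1.....
count of 1: 3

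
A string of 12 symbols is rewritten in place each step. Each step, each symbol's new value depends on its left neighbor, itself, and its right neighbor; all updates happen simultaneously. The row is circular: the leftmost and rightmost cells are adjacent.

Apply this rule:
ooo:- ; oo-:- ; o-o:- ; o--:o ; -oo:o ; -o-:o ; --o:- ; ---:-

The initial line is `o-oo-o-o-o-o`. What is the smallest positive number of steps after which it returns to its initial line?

step 1: --o--o-o-o-o
step 2: o-oo-o-o-o-o

2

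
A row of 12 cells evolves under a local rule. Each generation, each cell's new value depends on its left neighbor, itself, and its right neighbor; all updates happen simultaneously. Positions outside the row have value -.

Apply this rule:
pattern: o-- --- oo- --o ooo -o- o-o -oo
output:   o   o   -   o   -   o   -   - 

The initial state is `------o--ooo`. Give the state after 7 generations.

generation 1: ooooooooo---
generation 2: ---------ooo
generation 3: ooooooooo---  (repeats generation 1; period 2)
generation 7: ooooooooo---

ooooooooo---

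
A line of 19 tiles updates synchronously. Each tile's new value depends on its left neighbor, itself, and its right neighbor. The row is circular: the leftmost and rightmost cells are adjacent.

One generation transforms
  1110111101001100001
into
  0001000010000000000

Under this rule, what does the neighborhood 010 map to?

0

At position 9 the neighborhood is 010; the next row has 0 there.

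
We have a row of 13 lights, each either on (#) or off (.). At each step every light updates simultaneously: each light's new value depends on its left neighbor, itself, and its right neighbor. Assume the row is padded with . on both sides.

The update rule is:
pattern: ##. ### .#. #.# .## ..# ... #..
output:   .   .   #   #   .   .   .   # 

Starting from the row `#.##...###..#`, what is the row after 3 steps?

step 1: ##..#.....#.#
step 2: ..#.##....###
step 3: ..##..#......

..##..#......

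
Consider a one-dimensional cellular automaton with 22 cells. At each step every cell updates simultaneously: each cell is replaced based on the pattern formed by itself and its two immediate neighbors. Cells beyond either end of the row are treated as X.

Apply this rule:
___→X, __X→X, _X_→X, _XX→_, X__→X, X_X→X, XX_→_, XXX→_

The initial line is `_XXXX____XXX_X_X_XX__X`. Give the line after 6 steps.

_XXXX____XXX_____XX__X

X____XXXX___XXXXX__XX_
_XXXX____XXX_____XX__X
X____XXXX___XXXXX__XX_  (repeats step 1; period 2)
step 6: _XXXX____XXX_____XX__X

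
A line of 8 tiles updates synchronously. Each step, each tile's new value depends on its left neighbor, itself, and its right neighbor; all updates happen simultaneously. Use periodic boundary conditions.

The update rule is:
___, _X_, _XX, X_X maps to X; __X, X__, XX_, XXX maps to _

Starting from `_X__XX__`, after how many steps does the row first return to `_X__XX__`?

24

_X__X__X
XX__X__X
____X__X
_XX_X__X
XX_XX__X
__XX___X
__X__X_X
__X__XXX
__X__X__
X_X__X_X
_XX__XXX
XX___X__
X__X_X__
X__XXX__
X__X____
X__X_XX_
X__XXX_X
___X__XX
_X_X__X_
_XXX__X_
_X____X_
_X_XX_X_
_XXX_XX_
_X__XX__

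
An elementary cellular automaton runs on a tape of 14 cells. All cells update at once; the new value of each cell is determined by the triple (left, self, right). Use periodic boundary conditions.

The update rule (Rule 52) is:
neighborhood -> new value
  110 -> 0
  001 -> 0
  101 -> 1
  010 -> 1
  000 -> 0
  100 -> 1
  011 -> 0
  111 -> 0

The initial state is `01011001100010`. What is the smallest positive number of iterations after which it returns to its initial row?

iteration 1: 01100100010011
iteration 2: 10010110011000
iteration 3: 11011001000100
iteration 4: 00100101100110
iteration 5: 00110110010001
iteration 6: 10001001011001
iteration 7: 01001101100100
iteration 8: 01100010010110
iteration 9: 00010011011001
iteration 10: 10011000100101
iteration 11: 01000100110110
iteration 12: 01100110001001
iteration 13: 10010001001101
iteration 14: 01011001100010

14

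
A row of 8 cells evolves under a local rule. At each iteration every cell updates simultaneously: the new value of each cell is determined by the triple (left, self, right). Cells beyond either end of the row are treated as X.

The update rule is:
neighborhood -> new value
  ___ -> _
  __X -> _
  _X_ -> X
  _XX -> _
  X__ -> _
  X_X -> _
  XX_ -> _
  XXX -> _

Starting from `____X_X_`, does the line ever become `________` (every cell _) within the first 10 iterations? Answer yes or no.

____X_X_  (fixed point — unchanged through iteration 10)
iteration 10 is ____X_X_, still not uniform _

no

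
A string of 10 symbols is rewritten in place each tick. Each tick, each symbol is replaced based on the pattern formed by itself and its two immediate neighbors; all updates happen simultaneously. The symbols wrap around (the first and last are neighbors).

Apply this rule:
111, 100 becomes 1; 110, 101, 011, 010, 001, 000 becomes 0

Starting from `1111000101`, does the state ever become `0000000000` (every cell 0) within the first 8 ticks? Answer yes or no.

no

1110100000
0100010000
0010001000
0001000100
0000100010
0000010001
1000001000
0100000100
tick 8 is 0100000100, still not uniform 0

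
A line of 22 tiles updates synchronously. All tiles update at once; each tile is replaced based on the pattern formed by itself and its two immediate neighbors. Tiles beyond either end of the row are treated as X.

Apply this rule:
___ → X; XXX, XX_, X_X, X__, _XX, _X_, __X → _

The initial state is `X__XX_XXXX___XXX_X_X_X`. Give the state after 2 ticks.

___________X__________
_XXXXXXXXX___XXXXXXXX_

_XXXXXXXXX___XXXXXXXX_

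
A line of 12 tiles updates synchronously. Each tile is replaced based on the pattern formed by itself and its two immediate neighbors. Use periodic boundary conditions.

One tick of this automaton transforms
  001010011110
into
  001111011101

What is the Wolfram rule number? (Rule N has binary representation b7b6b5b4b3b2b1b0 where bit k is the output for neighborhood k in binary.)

position 8: 111 → 1  (bit 7 = 1)
position 10: 110 → 0  (bit 6 = 0)
position 3: 101 → 1  (bit 5 = 1)
position 5: 100 → 1  (bit 4 = 1)
position 7: 011 → 1  (bit 3 = 1)
position 2: 010 → 1  (bit 2 = 1)
position 1: 001 → 0  (bit 1 = 0)
position 0: 000 → 0  (bit 0 = 0)
bits b7..b0 = 10111100 = 188

188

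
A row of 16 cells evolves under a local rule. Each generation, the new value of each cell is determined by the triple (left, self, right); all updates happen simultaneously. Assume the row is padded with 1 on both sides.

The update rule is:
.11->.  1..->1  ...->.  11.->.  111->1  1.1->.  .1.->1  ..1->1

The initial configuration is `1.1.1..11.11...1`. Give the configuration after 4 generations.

1...1.....11.11.

generation 1: ..1.111.....1.1.
generation 2: 111..1.1...11.1.
generation 3: 11.111.11.1...1.
generation 4: 1...1.....11.11.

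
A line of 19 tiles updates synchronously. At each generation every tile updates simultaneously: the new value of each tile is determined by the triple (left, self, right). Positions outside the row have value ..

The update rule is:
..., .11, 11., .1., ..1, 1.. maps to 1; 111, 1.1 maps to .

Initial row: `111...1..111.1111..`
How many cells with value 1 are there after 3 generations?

1.11111111.1.1..111
1.1......1.1.1111.1
1.11111111.1.1..1.1
count of 1: 13

13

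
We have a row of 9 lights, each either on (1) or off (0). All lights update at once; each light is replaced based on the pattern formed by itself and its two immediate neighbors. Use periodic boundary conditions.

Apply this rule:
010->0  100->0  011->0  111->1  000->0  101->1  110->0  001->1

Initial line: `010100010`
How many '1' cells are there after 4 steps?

101000100
010001001
100010010
000100101
count of 1: 3

3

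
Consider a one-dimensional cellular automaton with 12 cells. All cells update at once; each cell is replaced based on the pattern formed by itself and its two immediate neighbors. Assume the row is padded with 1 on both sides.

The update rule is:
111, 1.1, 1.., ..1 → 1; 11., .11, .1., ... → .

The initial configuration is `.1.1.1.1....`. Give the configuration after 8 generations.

.1.1.1.1.11.

1.1.1.1.1..1
.1.1.1.1.11.
1.1.1.1.1..1  (repeats generation 1; period 2)
generation 8: .1.1.1.1.11.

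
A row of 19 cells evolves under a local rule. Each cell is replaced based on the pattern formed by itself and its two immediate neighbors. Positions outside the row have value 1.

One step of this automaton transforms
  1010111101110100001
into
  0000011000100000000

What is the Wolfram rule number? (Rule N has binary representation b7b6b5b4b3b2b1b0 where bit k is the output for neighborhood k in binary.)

position 5: 111 → 1  (bit 7 = 1)
position 0: 110 → 0  (bit 6 = 0)
position 1: 101 → 0  (bit 5 = 0)
position 14: 100 → 0  (bit 4 = 0)
position 4: 011 → 0  (bit 3 = 0)
position 2: 010 → 0  (bit 2 = 0)
position 17: 001 → 0  (bit 1 = 0)
position 15: 000 → 0  (bit 0 = 0)
bits b7..b0 = 10000000 = 128

128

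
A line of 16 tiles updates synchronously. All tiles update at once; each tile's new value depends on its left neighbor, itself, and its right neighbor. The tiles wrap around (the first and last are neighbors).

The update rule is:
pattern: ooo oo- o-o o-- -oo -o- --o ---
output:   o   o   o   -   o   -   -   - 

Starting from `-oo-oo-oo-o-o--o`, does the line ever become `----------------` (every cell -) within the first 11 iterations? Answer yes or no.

no

oooooooooo-o----
ooooooooooo-----
ooooooooooo-----  (fixed point — unchanged through iteration 11)
iteration 11 is ooooooooooo-----, still not uniform -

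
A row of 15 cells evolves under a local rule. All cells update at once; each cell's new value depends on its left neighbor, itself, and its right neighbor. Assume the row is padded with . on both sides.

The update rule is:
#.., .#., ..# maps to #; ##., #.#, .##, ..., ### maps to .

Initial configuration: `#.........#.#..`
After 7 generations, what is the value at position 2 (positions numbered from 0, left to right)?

.

generation 1: ##.......##.##.
generation 2: ..#.....#.....#
generation 3: .###...###...##
generation 4: #...#.#...#.#..
generation 5: ##.##.##.##.##.
generation 6: ..............#
generation 7: .............##
position 2 holds .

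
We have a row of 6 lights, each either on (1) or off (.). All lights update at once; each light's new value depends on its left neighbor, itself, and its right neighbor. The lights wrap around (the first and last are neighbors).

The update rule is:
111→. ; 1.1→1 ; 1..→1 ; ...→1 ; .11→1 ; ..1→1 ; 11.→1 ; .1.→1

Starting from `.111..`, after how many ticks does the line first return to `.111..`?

11.111
.111..

2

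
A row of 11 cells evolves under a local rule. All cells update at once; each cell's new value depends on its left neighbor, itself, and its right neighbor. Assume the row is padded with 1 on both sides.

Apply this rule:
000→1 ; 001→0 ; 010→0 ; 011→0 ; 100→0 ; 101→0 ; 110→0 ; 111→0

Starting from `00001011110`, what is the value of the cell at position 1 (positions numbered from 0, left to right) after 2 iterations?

iteration 1: 01100000000
iteration 2: 00001111110
position 1 holds 0

0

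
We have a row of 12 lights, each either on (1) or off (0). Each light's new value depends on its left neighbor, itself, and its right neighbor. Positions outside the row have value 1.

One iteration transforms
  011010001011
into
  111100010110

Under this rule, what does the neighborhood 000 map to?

0

At position 6 the neighborhood is 000; the next row has 0 there.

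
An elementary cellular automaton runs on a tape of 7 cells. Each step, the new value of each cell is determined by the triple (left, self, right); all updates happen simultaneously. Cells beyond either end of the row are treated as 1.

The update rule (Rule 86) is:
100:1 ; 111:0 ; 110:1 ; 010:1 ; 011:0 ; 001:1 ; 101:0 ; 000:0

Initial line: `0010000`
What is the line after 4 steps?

1011110

step 1: 1111001
step 2: 0001110
step 3: 1010010
step 4: 1011110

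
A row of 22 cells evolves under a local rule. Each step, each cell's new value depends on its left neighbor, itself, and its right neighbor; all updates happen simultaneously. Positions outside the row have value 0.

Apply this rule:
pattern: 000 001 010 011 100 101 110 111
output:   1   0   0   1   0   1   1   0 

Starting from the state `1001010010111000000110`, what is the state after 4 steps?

0101011001110010000000

step 1: 0000100001101011110110
step 2: 1110001101110110011110
step 3: 1010101111011110010010
step 4: 0101011001110010000000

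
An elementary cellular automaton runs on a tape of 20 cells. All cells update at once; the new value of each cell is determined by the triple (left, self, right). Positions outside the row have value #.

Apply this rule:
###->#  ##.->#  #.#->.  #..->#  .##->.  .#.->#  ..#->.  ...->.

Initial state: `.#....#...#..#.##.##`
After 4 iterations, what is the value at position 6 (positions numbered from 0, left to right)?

.##...##..##.#..#..#
..##...##..#.##.##..
#..##...##.#..#..##.
##..##...#.##.##..#.
position 6 holds .

.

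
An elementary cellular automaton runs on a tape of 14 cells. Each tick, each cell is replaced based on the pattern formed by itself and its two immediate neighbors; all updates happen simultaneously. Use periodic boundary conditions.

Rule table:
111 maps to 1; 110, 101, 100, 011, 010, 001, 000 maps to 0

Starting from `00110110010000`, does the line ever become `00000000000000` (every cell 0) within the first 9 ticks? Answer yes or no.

00000000000000
all cells are 0 at tick 1

yes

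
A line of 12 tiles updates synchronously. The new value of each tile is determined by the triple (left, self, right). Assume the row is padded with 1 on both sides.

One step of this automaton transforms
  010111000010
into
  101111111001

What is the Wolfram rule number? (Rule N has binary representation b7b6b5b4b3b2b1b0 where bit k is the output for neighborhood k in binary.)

position 4: 111 → 1  (bit 7 = 1)
position 5: 110 → 1  (bit 6 = 1)
position 0: 101 → 1  (bit 5 = 1)
position 6: 100 → 1  (bit 4 = 1)
position 3: 011 → 1  (bit 3 = 1)
position 1: 010 → 0  (bit 2 = 0)
position 9: 001 → 0  (bit 1 = 0)
position 7: 000 → 1  (bit 0 = 1)
bits b7..b0 = 11111001 = 249

249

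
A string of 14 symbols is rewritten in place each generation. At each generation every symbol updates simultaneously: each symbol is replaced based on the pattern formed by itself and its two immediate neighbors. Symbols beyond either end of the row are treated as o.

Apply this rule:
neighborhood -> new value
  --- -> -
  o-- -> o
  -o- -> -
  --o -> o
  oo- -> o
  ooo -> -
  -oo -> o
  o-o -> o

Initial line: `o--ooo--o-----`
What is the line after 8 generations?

oooo-ooo-o---o
---ooo-oo-o-oo
o-oo-ooooo-oo-
oooooo---ooooo
-----oo-oo----
o---ooooooo--o
oo-oo-----oooo
-ooooo---oo---

-ooooo---oo---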